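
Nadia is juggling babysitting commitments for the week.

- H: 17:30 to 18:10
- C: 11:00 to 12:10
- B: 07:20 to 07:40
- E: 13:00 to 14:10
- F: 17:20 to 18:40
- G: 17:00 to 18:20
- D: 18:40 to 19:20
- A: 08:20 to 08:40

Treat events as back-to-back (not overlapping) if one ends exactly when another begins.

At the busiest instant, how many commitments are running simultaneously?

3

Sweep the timeline, counting +1 at each start and −1 at each end (ends before starts at a tie):
07:20 start B → 1
07:40 end B → 0
08:20 start A → 1
08:40 end A → 0
11:00 start C → 1
12:10 end C → 0
13:00 start E → 1
14:10 end E → 0
17:00 start G → 1
17:20 start F → 2
17:30 start H → 3
18:10 end H → 2
18:20 end G → 1
18:40 end F → 0
18:40 start D → 1
19:20 end D → 0
Peak is 3, at 17:30 (F, G, H).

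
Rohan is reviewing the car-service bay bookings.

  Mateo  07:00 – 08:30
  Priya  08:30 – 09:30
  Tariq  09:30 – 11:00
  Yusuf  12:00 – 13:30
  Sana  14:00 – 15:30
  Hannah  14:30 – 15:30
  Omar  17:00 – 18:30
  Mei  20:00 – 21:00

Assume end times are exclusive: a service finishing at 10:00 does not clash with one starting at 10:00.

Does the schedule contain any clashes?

Sorted by start: Mateo, Priya, Tariq, Yusuf, Sana, Hannah, Omar, Mei.
Priya starts exactly when Mateo ends (back-to-back, no overlap) — done with Mateo.
Tariq starts exactly when Priya ends (back-to-back, no overlap) — done with Priya.
Yusuf starts after Tariq ends — done with Tariq.
Sana starts after Yusuf ends — done with Yusuf.
Hannah starts before Sana ends → Sana and Hannah overlap.
That's a conflict, so the schedule is not conflict-free.

Yes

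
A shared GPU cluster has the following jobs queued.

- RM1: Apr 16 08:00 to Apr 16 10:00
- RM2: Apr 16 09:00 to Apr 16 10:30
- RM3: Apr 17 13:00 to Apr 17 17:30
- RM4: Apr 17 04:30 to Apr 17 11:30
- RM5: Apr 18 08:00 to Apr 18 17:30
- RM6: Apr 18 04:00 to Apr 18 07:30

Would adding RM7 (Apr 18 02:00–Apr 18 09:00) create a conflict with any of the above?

Yes — it overlaps RM5, RM6

RM1: ends Apr 16 10:00 at or before RM7 starts Apr 18 02:00 → clear.
RM2: ends Apr 16 10:30 at or before RM7 starts Apr 18 02:00 → clear.
RM4: ends Apr 17 11:30 at or before RM7 starts Apr 18 02:00 → clear.
RM3: ends Apr 17 17:30 at or before RM7 starts Apr 18 02:00 → clear.
RM6: starts Apr 18 04:00 before RM7 ends Apr 18 09:00, and ends Apr 18 07:30 after RM7 starts Apr 18 02:00 → overlap.
RM5: starts Apr 18 08:00 before RM7 ends Apr 18 09:00, and ends Apr 18 17:30 after RM7 starts Apr 18 02:00 → overlap.
RM7 overlaps RM5, RM6.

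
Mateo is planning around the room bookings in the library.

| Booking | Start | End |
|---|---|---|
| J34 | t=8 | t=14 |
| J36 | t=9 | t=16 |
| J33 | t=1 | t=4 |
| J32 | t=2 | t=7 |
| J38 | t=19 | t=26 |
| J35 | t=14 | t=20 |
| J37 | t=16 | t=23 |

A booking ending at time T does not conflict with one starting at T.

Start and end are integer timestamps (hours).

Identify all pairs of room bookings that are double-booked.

Sorted by start: J33, J32, J34, J36, J35, J37, J38.
J32 starts before J33 ends → J33 and J32 overlap.
J34 starts after J33 ends, so nothing later overlaps J33 either.
J34 starts after J32 ends, so nothing later overlaps J32 either.
J36 starts before J34 ends → J34 and J36 overlap.
J35 starts exactly when J34 ends (back-to-back, no overlap), so nothing later overlaps J34 either.
J35 starts before J36 ends → J36 and J35 overlap.
J37 starts exactly when J36 ends (back-to-back, no overlap), so nothing later overlaps J36 either.
J37 starts before J35 ends → J35 and J37 overlap.
J38 starts before J35 ends → J35 and J38 overlap.
J38 starts before J37 ends → J37 and J38 overlap.

J32 & J33, J34 & J36, J35 & J36, J35 & J37, J35 & J38, J37 & J38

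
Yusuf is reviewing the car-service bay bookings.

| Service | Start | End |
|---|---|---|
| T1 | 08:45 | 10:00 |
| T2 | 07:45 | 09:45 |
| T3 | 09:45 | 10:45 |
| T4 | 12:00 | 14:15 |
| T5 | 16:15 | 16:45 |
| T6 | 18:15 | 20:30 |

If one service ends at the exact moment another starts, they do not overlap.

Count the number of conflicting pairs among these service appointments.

Two intervals overlap when each starts before the other ends.
Sorted by start: T2, T1, T3, T4, T5, T6.
T1 starts before T2 ends → T2 and T1 overlap.
T3 starts exactly when T2 ends (back-to-back, no overlap) — done with T2.
T3 starts before T1 ends → T1 and T3 overlap.
T4 starts after T1 ends — done with T1.
T4 starts after T3 ends — done with T3.
T5 starts after T4 ends — done with T4.
T6 starts after T5 ends.
Overlapping pairs: T1 & T2, T1 & T3 — 2 in total.

2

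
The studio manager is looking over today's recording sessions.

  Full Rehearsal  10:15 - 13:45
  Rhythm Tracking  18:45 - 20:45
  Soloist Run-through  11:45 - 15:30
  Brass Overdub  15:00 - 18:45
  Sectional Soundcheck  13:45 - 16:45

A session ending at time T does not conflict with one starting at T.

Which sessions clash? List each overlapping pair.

Sorted by start: Full Rehearsal, Soloist Run-through, Sectional Soundcheck, Brass Overdub, Rhythm Tracking.
Soloist Run-through starts before Full Rehearsal ends → Full Rehearsal and Soloist Run-through overlap.
Sectional Soundcheck starts exactly when Full Rehearsal ends (back-to-back, no overlap); Full Rehearsal is clear from here.
Sectional Soundcheck starts before Soloist Run-through ends → Soloist Run-through and Sectional Soundcheck overlap.
Brass Overdub starts before Soloist Run-through ends → Soloist Run-through and Brass Overdub overlap.
Rhythm Tracking starts after Soloist Run-through ends.
Brass Overdub starts before Sectional Soundcheck ends → Sectional Soundcheck and Brass Overdub overlap.
Rhythm Tracking starts after Sectional Soundcheck ends.
Rhythm Tracking starts exactly when Brass Overdub ends (back-to-back, no overlap).

Brass Overdub & Sectional Soundcheck, Brass Overdub & Soloist Run-through, Full Rehearsal & Soloist Run-through, Sectional Soundcheck & Soloist Run-through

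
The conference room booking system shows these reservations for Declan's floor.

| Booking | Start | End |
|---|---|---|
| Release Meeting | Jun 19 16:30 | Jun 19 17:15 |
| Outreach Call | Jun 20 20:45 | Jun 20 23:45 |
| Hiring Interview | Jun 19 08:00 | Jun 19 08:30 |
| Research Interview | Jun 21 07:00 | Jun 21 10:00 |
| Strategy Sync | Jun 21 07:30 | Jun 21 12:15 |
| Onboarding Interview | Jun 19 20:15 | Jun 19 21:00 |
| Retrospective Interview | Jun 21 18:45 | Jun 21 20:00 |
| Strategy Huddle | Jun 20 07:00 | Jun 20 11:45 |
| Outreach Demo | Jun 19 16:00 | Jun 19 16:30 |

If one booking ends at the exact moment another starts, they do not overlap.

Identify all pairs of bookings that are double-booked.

Sorted by start: Hiring Interview, Outreach Demo, Release Meeting, Onboarding Interview, Strategy Huddle, Outreach Call, Research Interview, Strategy Sync, Retrospective Interview.
Outreach Demo starts after Hiring Interview ends — done with Hiring Interview.
Release Meeting starts exactly when Outreach Demo ends (back-to-back, no overlap) — done with Outreach Demo.
Onboarding Interview starts after Release Meeting ends — done with Release Meeting.
Strategy Huddle starts after Onboarding Interview ends — done with Onboarding Interview.
Outreach Call starts after Strategy Huddle ends — done with Strategy Huddle.
Research Interview starts after Outreach Call ends — done with Outreach Call.
Strategy Sync starts before Research Interview ends → Research Interview and Strategy Sync overlap.
Retrospective Interview starts after Research Interview ends.
Retrospective Interview starts after Strategy Sync ends.

Research Interview & Strategy Sync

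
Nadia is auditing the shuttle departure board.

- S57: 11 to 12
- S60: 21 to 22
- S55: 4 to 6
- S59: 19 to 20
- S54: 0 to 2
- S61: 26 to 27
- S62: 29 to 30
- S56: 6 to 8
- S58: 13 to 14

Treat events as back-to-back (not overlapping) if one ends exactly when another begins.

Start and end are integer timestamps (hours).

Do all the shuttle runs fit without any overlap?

Yes

Two intervals overlap when each starts before the other ends.
Sorted by start: S54, S55, S56, S57, S58, S59, S60, S61, S62.
S55 starts after S54 ends; S54 is clear from here.
S56 starts exactly when S55 ends (back-to-back, no overlap); S55 is clear from here.
S57 starts after S56 ends; S56 is clear from here.
S58 starts after S57 ends; S57 is clear from here.
S59 starts after S58 ends; S58 is clear from here.
S60 starts after S59 ends; S59 is clear from here.
S61 starts after S60 ends; S60 is clear from here.
S62 starts after S61 ends.
Every pair is clear; the schedule has no overlaps.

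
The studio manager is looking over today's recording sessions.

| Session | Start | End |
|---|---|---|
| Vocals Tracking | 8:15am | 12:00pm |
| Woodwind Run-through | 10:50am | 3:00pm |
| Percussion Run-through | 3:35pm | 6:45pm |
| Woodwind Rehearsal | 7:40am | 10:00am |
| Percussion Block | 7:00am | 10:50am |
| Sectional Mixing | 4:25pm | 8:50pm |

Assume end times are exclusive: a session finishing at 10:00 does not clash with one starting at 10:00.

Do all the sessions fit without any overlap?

Sorted by start: Percussion Block, Woodwind Rehearsal, Vocals Tracking, Woodwind Run-through, Percussion Run-through, Sectional Mixing.
Woodwind Rehearsal starts before Percussion Block ends → Percussion Block and Woodwind Rehearsal overlap.
That's a conflict, so the schedule is not conflict-free.

No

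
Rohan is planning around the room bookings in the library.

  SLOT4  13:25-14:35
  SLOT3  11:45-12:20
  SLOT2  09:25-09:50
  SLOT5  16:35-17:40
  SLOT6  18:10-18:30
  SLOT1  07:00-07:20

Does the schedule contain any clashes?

No

Two intervals overlap when each starts before the other ends.
Sorted by start: SLOT1, SLOT2, SLOT3, SLOT4, SLOT5, SLOT6.
SLOT2 starts after SLOT1 ends — done with SLOT1.
SLOT3 starts after SLOT2 ends — done with SLOT2.
SLOT4 starts after SLOT3 ends — done with SLOT3.
SLOT5 starts after SLOT4 ends — done with SLOT4.
SLOT6 starts after SLOT5 ends.
Every pair is clear; the schedule has no overlaps.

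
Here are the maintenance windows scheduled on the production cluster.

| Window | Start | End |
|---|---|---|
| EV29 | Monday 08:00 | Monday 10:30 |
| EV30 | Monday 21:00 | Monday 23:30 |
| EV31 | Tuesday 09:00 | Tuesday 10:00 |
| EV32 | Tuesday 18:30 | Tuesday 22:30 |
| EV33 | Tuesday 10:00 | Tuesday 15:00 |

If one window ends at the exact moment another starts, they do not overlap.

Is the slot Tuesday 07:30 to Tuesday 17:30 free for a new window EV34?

No — it overlaps EV31, EV33

EV29: ends Monday 10:30 at or before EV34 starts Tuesday 07:30 → clear.
EV30: ends Monday 23:30 at or before EV34 starts Tuesday 07:30 → clear.
EV31: starts Tuesday 09:00 before EV34 ends Tuesday 17:30, and ends Tuesday 10:00 after EV34 starts Tuesday 07:30 → overlap.
EV33: starts Tuesday 10:00 before EV34 ends Tuesday 17:30, and ends Tuesday 15:00 after EV34 starts Tuesday 07:30 → overlap.
EV32: starts Tuesday 18:30 at or after EV34 ends Tuesday 17:30 → clear.
EV34 overlaps EV31, EV33.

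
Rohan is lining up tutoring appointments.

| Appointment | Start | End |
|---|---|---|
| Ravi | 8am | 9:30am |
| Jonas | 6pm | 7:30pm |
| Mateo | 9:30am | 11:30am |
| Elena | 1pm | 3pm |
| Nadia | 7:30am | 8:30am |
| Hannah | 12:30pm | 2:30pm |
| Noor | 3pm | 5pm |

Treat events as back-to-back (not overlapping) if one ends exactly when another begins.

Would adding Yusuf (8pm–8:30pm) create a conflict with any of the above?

Nadia: ends 8:30am at or before Yusuf starts 8pm → clear.
Ravi: ends 9:30am at or before Yusuf starts 8pm → clear.
Mateo: ends 11:30am at or before Yusuf starts 8pm → clear.
Hannah: ends 2:30pm at or before Yusuf starts 8pm → clear.
Elena: ends 3pm at or before Yusuf starts 8pm → clear.
Noor: ends 5pm at or before Yusuf starts 8pm → clear.
Jonas: ends 7:30pm at or before Yusuf starts 8pm → clear.

No — it doesn't clash with anything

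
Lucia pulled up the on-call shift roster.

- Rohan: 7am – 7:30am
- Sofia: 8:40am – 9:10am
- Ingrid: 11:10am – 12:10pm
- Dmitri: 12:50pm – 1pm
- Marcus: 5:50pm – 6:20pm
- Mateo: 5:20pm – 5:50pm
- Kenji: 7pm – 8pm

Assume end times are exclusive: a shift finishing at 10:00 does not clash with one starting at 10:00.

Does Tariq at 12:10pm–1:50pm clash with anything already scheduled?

Yes — it overlaps Dmitri

Rohan: ends 7:30am at or before Tariq starts 12:10pm → clear.
Sofia: ends 9:10am at or before Tariq starts 12:10pm → clear.
Ingrid: ends 12:10pm at or before Tariq starts 12:10pm → clear.
Dmitri: starts 12:50pm before Tariq ends 1:50pm, and ends 1pm after Tariq starts 12:10pm → overlap.
Mateo: starts 5:20pm at or after Tariq ends 1:50pm → clear.
Marcus: starts 5:50pm at or after Tariq ends 1:50pm → clear.
Kenji: starts 7pm at or after Tariq ends 1:50pm → clear.
Tariq overlaps Dmitri.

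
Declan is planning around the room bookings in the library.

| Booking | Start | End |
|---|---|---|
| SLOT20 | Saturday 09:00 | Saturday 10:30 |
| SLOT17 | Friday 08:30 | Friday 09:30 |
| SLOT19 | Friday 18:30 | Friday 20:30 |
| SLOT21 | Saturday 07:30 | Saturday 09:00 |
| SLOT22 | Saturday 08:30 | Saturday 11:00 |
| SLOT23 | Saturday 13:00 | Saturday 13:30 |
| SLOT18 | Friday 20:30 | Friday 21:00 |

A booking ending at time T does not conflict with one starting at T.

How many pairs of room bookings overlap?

Sorted by start: SLOT17, SLOT19, SLOT18, SLOT21, SLOT22, SLOT20, SLOT23.
SLOT19 starts after SLOT17 ends — done with SLOT17.
SLOT18 starts exactly when SLOT19 ends (back-to-back, no overlap) — done with SLOT19.
SLOT21 starts after SLOT18 ends — done with SLOT18.
SLOT22 starts before SLOT21 ends → SLOT21 and SLOT22 overlap.
SLOT20 starts exactly when SLOT21 ends (back-to-back, no overlap) — done with SLOT21.
SLOT20 starts before SLOT22 ends → SLOT22 and SLOT20 overlap.
SLOT23 starts after SLOT22 ends.
SLOT23 starts after SLOT20 ends.
Overlapping pairs: SLOT20 & SLOT22, SLOT21 & SLOT22 — 2 in total.

2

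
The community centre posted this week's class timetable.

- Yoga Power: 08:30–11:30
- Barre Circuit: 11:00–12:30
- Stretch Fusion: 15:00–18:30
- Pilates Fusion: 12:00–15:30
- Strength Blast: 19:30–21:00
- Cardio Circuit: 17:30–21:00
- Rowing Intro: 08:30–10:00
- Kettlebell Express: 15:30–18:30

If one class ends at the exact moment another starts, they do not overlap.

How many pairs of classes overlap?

Sorted by start: Yoga Power, Rowing Intro, Barre Circuit, Pilates Fusion, Stretch Fusion, Kettlebell Express, Cardio Circuit, Strength Blast.
Rowing Intro starts before Yoga Power ends → Yoga Power and Rowing Intro overlap.
Barre Circuit starts before Yoga Power ends → Yoga Power and Barre Circuit overlap.
Pilates Fusion starts after Yoga Power ends, so nothing later overlaps Yoga Power either.
Barre Circuit starts after Rowing Intro ends, so nothing later overlaps Rowing Intro either.
Pilates Fusion starts before Barre Circuit ends → Barre Circuit and Pilates Fusion overlap.
Stretch Fusion starts after Barre Circuit ends, so nothing later overlaps Barre Circuit either.
Stretch Fusion starts before Pilates Fusion ends → Pilates Fusion and Stretch Fusion overlap.
Kettlebell Express starts exactly when Pilates Fusion ends (back-to-back, no overlap), so nothing later overlaps Pilates Fusion either.
Kettlebell Express starts before Stretch Fusion ends → Stretch Fusion and Kettlebell Express overlap.
Cardio Circuit starts before Stretch Fusion ends → Stretch Fusion and Cardio Circuit overlap.
Strength Blast starts after Stretch Fusion ends.
Cardio Circuit starts before Kettlebell Express ends → Kettlebell Express and Cardio Circuit overlap.
Strength Blast starts after Kettlebell Express ends.
Strength Blast starts before Cardio Circuit ends → Cardio Circuit and Strength Blast overlap.
Overlapping pairs: Barre Circuit & Pilates Fusion, Barre Circuit & Yoga Power, Cardio Circuit & Kettlebell Express, Cardio Circuit & Strength Blast, Cardio Circuit & Stretch Fusion, Kettlebell Express & Stretch Fusion, Pilates Fusion & Stretch Fusion, Rowing Intro & Yoga Power — 8 in total.

8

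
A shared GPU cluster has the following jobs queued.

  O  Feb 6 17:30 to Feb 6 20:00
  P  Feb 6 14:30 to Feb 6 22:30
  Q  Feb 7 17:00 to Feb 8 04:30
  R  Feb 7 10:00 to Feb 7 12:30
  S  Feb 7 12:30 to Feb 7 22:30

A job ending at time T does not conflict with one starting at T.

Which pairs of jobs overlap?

O & P, Q & S

Sorted by start: P, O, R, S, Q.
O starts before P ends → P and O overlap.
R starts after P ends; P is clear from here.
R starts after O ends; O is clear from here.
S starts exactly when R ends (back-to-back, no overlap); R is clear from here.
Q starts before S ends → S and Q overlap.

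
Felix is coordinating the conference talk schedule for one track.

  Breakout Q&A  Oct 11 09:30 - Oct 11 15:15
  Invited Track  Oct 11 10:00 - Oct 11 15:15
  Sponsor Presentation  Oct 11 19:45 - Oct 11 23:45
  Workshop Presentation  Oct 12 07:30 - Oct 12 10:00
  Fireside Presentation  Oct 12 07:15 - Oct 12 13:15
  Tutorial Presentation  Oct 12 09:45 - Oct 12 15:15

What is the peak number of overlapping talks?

Sweep the timeline, counting +1 at each start and −1 at each end (ends before starts at a tie):
Oct 11 09:30 start Breakout Q&A → 1
Oct 11 10:00 start Invited Track → 2
Oct 11 15:15 end Breakout Q&A → 1
Oct 11 15:15 end Invited Track → 0
Oct 11 19:45 start Sponsor Presentation → 1
Oct 11 23:45 end Sponsor Presentation → 0
Oct 12 07:15 start Fireside Presentation → 1
Oct 12 07:30 start Workshop Presentation → 2
Oct 12 09:45 start Tutorial Presentation → 3
Oct 12 10:00 end Workshop Presentation → 2
Oct 12 13:15 end Fireside Presentation → 1
Oct 12 15:15 end Tutorial Presentation → 0
Peak is 3, at Oct 12 09:45 (Fireside Presentation, Tutorial Presentation, Workshop Presentation).

3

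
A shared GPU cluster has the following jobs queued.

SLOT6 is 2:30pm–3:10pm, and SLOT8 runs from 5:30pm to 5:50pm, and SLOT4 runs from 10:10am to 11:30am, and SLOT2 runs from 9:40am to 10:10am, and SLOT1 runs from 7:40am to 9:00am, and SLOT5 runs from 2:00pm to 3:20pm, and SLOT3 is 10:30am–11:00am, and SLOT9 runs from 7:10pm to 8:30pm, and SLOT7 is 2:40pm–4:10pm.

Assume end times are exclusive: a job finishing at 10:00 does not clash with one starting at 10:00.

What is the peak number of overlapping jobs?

Sort all start/end points and keep a running count:
7:40am start SLOT1 → 1
9:00am end SLOT1 → 0
9:40am start SLOT2 → 1
10:10am end SLOT2 → 0
10:10am start SLOT4 → 1
10:30am start SLOT3 → 2
11:00am end SLOT3 → 1
11:30am end SLOT4 → 0
2:00pm start SLOT5 → 1
2:30pm start SLOT6 → 2
2:40pm start SLOT7 → 3
3:10pm end SLOT6 → 2
3:20pm end SLOT5 → 1
4:10pm end SLOT7 → 0
5:30pm start SLOT8 → 1
5:50pm end SLOT8 → 0
7:10pm start SLOT9 → 1
8:30pm end SLOT9 → 0
Peak is 3, at 2:40pm (SLOT5, SLOT6, SLOT7).

3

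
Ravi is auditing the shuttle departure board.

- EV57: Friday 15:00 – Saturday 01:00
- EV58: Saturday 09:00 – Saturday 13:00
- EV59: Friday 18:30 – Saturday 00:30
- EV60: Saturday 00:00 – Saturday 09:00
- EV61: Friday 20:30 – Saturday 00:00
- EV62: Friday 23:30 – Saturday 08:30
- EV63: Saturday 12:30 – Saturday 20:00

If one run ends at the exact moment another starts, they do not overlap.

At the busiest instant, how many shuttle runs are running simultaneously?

Sort all start/end points and keep a running count:
Friday 15:00 start EV57 → 1
Friday 18:30 start EV59 → 2
Friday 20:30 start EV61 → 3
Friday 23:30 start EV62 → 4
Saturday 00:00 end EV61 → 3
Saturday 00:00 start EV60 → 4
Saturday 00:30 end EV59 → 3
Saturday 01:00 end EV57 → 2
Saturday 08:30 end EV62 → 1
Saturday 09:00 end EV60 → 0
Saturday 09:00 start EV58 → 1
Saturday 12:30 start EV63 → 2
Saturday 13:00 end EV58 → 1
Saturday 20:00 end EV63 → 0
Peak is 4, at Friday 23:30 (EV57, EV59, EV61, EV62).

4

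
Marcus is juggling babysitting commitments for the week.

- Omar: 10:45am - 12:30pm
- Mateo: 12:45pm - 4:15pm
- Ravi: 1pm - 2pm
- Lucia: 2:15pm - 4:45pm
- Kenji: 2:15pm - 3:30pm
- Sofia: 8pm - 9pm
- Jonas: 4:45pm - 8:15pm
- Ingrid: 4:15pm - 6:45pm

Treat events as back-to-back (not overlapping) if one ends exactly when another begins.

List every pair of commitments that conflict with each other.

Sorted by start: Omar, Mateo, Ravi, Kenji, Lucia, Ingrid, Jonas, Sofia.
Mateo starts after Omar ends; Omar is clear from here.
Ravi starts before Mateo ends → Mateo and Ravi overlap.
Kenji starts before Mateo ends → Mateo and Kenji overlap.
Lucia starts before Mateo ends → Mateo and Lucia overlap.
Ingrid starts exactly when Mateo ends (back-to-back, no overlap); Mateo is clear from here.
Kenji starts after Ravi ends; Ravi is clear from here.
Lucia starts before Kenji ends → Kenji and Lucia overlap.
Ingrid starts after Kenji ends; Kenji is clear from here.
Ingrid starts before Lucia ends → Lucia and Ingrid overlap.
Jonas starts exactly when Lucia ends (back-to-back, no overlap); Lucia is clear from here.
Jonas starts before Ingrid ends → Ingrid and Jonas overlap.
Sofia starts after Ingrid ends.
Sofia starts before Jonas ends → Jonas and Sofia overlap.

Ingrid & Jonas, Ingrid & Lucia, Jonas & Sofia, Kenji & Lucia, Kenji & Mateo, Lucia & Mateo, Mateo & Ravi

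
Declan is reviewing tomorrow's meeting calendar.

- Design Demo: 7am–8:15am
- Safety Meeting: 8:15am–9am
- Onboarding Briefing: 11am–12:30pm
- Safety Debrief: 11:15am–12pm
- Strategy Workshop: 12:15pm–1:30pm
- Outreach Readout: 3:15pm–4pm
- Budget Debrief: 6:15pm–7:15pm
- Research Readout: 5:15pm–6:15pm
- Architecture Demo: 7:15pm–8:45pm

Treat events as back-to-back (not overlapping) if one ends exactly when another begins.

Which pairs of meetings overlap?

Sorted by start: Design Demo, Safety Meeting, Onboarding Briefing, Safety Debrief, Strategy Workshop, Outreach Readout, Research Readout, Budget Debrief, Architecture Demo.
Safety Meeting starts exactly when Design Demo ends (back-to-back, no overlap); Design Demo is clear from here.
Onboarding Briefing starts after Safety Meeting ends; Safety Meeting is clear from here.
Safety Debrief starts before Onboarding Briefing ends → Onboarding Briefing and Safety Debrief overlap.
Strategy Workshop starts before Onboarding Briefing ends → Onboarding Briefing and Strategy Workshop overlap.
Outreach Readout starts after Onboarding Briefing ends; Onboarding Briefing is clear from here.
Strategy Workshop starts after Safety Debrief ends; Safety Debrief is clear from here.
Outreach Readout starts after Strategy Workshop ends; Strategy Workshop is clear from here.
Research Readout starts after Outreach Readout ends; Outreach Readout is clear from here.
Budget Debrief starts exactly when Research Readout ends (back-to-back, no overlap); Research Readout is clear from here.
Architecture Demo starts exactly when Budget Debrief ends (back-to-back, no overlap).

Onboarding Briefing & Safety Debrief, Onboarding Briefing & Strategy Workshop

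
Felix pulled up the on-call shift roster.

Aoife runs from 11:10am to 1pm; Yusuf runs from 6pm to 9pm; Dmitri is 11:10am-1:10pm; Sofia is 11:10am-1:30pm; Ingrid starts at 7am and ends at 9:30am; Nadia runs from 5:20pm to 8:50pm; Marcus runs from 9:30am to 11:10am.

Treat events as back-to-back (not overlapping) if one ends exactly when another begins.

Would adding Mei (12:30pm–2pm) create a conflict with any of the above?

Ingrid: ends 9:30am at or before Mei starts 12:30pm → clear.
Marcus: ends 11:10am at or before Mei starts 12:30pm → clear.
Sofia: starts 11:10am before Mei ends 2pm, and ends 1:30pm after Mei starts 12:30pm → overlap.
Aoife: starts 11:10am before Mei ends 2pm, and ends 1pm after Mei starts 12:30pm → overlap.
Dmitri: starts 11:10am before Mei ends 2pm, and ends 1:10pm after Mei starts 12:30pm → overlap.
Nadia: starts 5:20pm at or after Mei ends 2pm → clear.
Yusuf: starts 6pm at or after Mei ends 2pm → clear.
Mei overlaps Sofia, Aoife, Dmitri.

Yes — it overlaps Aoife, Dmitri, Sofia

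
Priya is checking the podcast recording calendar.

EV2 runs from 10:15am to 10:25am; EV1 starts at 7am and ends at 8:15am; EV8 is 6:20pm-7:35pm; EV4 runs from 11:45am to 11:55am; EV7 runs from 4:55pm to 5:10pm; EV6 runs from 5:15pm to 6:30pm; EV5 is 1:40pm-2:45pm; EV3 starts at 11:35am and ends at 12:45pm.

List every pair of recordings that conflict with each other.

EV3 & EV4, EV6 & EV8

Sorted by start: EV1, EV2, EV3, EV4, EV5, EV7, EV6, EV8.
EV2 starts after EV1 ends, so nothing later overlaps EV1 either.
EV3 starts after EV2 ends, so nothing later overlaps EV2 either.
EV4 starts before EV3 ends → EV3 and EV4 overlap.
EV5 starts after EV3 ends, so nothing later overlaps EV3 either.
EV5 starts after EV4 ends, so nothing later overlaps EV4 either.
EV7 starts after EV5 ends, so nothing later overlaps EV5 either.
EV6 starts after EV7 ends, so nothing later overlaps EV7 either.
EV8 starts before EV6 ends → EV6 and EV8 overlap.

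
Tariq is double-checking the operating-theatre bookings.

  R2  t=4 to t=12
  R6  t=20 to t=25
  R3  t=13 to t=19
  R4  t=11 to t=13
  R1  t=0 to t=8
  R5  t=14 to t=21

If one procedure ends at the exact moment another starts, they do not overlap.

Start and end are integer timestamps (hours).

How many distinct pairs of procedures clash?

4

Two intervals overlap when each starts before the other ends.
Sorted by start: R1, R2, R4, R3, R5, R6.
R2 starts before R1 ends → R1 and R2 overlap.
R4 starts after R1 ends, so R1 has no further overlaps.
R4 starts before R2 ends → R2 and R4 overlap.
R3 starts after R2 ends, so R2 has no further overlaps.
R3 starts exactly when R4 ends (back-to-back, no overlap), so R4 has no further overlaps.
R5 starts before R3 ends → R3 and R5 overlap.
R6 starts after R3 ends.
R6 starts before R5 ends → R5 and R6 overlap.
Overlapping pairs: R1 & R2, R2 & R4, R3 & R5, R5 & R6 — 4 in total.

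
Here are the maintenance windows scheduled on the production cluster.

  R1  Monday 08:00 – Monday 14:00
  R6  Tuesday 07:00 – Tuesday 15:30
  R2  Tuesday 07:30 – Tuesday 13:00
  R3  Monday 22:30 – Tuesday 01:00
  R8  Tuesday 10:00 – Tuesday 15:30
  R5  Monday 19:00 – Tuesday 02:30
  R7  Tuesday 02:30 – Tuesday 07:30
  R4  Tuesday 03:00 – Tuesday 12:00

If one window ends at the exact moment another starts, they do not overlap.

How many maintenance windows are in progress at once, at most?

4

Sweep the timeline, counting +1 at each start and −1 at each end (ends before starts at a tie):
Monday 08:00 start R1 → 1
Monday 14:00 end R1 → 0
Monday 19:00 start R5 → 1
Monday 22:30 start R3 → 2
Tuesday 01:00 end R3 → 1
Tuesday 02:30 end R5 → 0
Tuesday 02:30 start R7 → 1
Tuesday 03:00 start R4 → 2
Tuesday 07:00 start R6 → 3
Tuesday 07:30 end R7 → 2
Tuesday 07:30 start R2 → 3
Tuesday 10:00 start R8 → 4
Tuesday 12:00 end R4 → 3
Tuesday 13:00 end R2 → 2
Tuesday 15:30 end R6 → 1
Tuesday 15:30 end R8 → 0
Peak is 4, at Tuesday 10:00 (R2, R4, R6, R8).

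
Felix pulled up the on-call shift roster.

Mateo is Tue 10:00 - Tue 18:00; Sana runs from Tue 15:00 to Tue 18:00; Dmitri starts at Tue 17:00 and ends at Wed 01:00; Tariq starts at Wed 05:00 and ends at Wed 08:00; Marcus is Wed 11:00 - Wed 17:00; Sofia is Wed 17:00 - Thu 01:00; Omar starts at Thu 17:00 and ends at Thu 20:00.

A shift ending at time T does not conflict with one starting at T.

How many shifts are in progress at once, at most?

3

Sweep the timeline, counting +1 at each start and −1 at each end (ends before starts at a tie):
Tue 10:00 start Mateo → 1
Tue 15:00 start Sana → 2
Tue 17:00 start Dmitri → 3
Tue 18:00 end Mateo → 2
Tue 18:00 end Sana → 1
Wed 01:00 end Dmitri → 0
Wed 05:00 start Tariq → 1
Wed 08:00 end Tariq → 0
Wed 11:00 start Marcus → 1
Wed 17:00 end Marcus → 0
Wed 17:00 start Sofia → 1
Thu 01:00 end Sofia → 0
Thu 17:00 start Omar → 1
Thu 20:00 end Omar → 0
Peak is 3, at Tue 17:00 (Dmitri, Mateo, Sana).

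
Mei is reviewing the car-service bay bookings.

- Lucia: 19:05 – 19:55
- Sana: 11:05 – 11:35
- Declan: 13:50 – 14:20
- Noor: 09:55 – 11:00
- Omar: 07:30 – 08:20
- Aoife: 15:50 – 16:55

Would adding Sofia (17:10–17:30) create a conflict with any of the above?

No — it doesn't clash with anything

Omar: ends 08:20 at or before Sofia starts 17:10 → clear.
Noor: ends 11:00 at or before Sofia starts 17:10 → clear.
Sana: ends 11:35 at or before Sofia starts 17:10 → clear.
Declan: ends 14:20 at or before Sofia starts 17:10 → clear.
Aoife: ends 16:55 at or before Sofia starts 17:10 → clear.
Lucia: starts 19:05 at or after Sofia ends 17:30 → clear.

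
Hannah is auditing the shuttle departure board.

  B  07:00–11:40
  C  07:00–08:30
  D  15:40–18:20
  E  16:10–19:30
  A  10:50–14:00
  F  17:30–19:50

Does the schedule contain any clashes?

Sorted by start: B, C, A, D, E, F.
C starts before B ends → B and C overlap.
That's a conflict, so the schedule is not conflict-free.

Yes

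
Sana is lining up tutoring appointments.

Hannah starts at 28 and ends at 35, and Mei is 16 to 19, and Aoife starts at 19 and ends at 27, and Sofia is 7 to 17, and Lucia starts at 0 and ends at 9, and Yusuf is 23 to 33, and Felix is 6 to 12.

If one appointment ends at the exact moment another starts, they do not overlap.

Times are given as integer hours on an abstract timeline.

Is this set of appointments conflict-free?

Sorted by start: Lucia, Felix, Sofia, Mei, Aoife, Yusuf, Hannah.
Felix starts before Lucia ends → Lucia and Felix overlap.
That's a conflict, so the schedule is not conflict-free.

No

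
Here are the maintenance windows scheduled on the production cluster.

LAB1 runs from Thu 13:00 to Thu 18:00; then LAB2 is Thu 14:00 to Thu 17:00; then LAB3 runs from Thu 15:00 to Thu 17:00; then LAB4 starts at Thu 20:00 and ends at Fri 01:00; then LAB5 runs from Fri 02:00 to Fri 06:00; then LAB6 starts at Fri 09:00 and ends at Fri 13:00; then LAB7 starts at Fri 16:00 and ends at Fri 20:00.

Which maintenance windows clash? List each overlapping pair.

Sorted by start: LAB1, LAB2, LAB3, LAB4, LAB5, LAB6, LAB7.
LAB2 starts before LAB1 ends → LAB1 and LAB2 overlap.
LAB3 starts before LAB1 ends → LAB1 and LAB3 overlap.
LAB4 starts after LAB1 ends; LAB1 is clear from here.
LAB3 starts before LAB2 ends → LAB2 and LAB3 overlap.
LAB4 starts after LAB2 ends; LAB2 is clear from here.
LAB4 starts after LAB3 ends; LAB3 is clear from here.
LAB5 starts after LAB4 ends; LAB4 is clear from here.
LAB6 starts after LAB5 ends; LAB5 is clear from here.
LAB7 starts after LAB6 ends.

LAB1 & LAB2, LAB1 & LAB3, LAB2 & LAB3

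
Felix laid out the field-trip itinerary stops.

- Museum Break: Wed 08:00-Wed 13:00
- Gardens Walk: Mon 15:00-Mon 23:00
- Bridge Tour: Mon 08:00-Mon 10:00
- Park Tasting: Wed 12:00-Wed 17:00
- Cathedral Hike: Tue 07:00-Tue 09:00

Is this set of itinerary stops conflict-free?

No

Check each pair: they overlap iff neither finishes before the other starts.
Sorted by start: Bridge Tour, Gardens Walk, Cathedral Hike, Museum Break, Park Tasting.
Gardens Walk starts after Bridge Tour ends, so nothing later overlaps Bridge Tour either.
Cathedral Hike starts after Gardens Walk ends, so nothing later overlaps Gardens Walk either.
Museum Break starts after Cathedral Hike ends, so nothing later overlaps Cathedral Hike either.
Park Tasting starts before Museum Break ends → Museum Break and Park Tasting overlap.
That's a conflict, so the schedule is not conflict-free.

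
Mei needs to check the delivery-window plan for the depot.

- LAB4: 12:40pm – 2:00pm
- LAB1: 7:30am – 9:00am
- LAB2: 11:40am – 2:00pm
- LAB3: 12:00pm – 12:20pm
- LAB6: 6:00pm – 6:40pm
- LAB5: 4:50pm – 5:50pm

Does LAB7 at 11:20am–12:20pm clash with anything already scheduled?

Yes — it overlaps LAB2, LAB3

LAB1: ends 9:00am at or before LAB7 starts 11:20am → clear.
LAB2: starts 11:40am before LAB7 ends 12:20pm, and ends 2:00pm after LAB7 starts 11:20am → overlap.
LAB3: starts 12:00pm before LAB7 ends 12:20pm, and ends 12:20pm after LAB7 starts 11:20am → overlap.
LAB4: starts 12:40pm at or after LAB7 ends 12:20pm → clear.
LAB5: starts 4:50pm at or after LAB7 ends 12:20pm → clear.
LAB6: starts 6:00pm at or after LAB7 ends 12:20pm → clear.
LAB7 overlaps LAB2, LAB3.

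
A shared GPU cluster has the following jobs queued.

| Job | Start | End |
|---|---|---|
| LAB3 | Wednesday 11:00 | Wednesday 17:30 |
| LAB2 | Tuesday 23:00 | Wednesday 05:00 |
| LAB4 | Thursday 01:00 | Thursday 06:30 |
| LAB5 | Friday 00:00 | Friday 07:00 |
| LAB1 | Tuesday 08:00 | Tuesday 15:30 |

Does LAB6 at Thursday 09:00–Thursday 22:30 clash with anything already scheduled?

No — it doesn't clash with anything

LAB1: ends Tuesday 15:30 at or before LAB6 starts Thursday 09:00 → clear.
LAB2: ends Wednesday 05:00 at or before LAB6 starts Thursday 09:00 → clear.
LAB3: ends Wednesday 17:30 at or before LAB6 starts Thursday 09:00 → clear.
LAB4: ends Thursday 06:30 at or before LAB6 starts Thursday 09:00 → clear.
LAB5: starts Friday 00:00 at or after LAB6 ends Thursday 22:30 → clear.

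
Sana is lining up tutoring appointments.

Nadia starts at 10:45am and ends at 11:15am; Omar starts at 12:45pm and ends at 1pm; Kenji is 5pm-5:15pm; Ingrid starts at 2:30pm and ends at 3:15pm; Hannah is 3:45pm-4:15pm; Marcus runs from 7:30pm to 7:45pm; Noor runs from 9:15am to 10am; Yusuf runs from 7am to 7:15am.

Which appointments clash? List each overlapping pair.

Two intervals overlap when each starts before the other ends.
Sorted by start: Yusuf, Noor, Nadia, Omar, Ingrid, Hannah, Kenji, Marcus.
Noor starts after Yusuf ends; Yusuf is clear from here.
Nadia starts after Noor ends; Noor is clear from here.
Omar starts after Nadia ends; Nadia is clear from here.
Ingrid starts after Omar ends; Omar is clear from here.
Hannah starts after Ingrid ends; Ingrid is clear from here.
Kenji starts after Hannah ends; Hannah is clear from here.
Marcus starts after Kenji ends.

no overlapping pairs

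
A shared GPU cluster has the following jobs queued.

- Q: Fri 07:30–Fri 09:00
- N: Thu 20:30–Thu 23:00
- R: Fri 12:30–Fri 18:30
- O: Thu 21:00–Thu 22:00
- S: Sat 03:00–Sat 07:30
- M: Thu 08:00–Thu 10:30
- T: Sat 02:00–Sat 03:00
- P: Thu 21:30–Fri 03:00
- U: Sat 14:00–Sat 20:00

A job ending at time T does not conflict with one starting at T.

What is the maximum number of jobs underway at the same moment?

3

Sort all start/end points and keep a running count:
Thu 08:00 start M → 1
Thu 10:30 end M → 0
Thu 20:30 start N → 1
Thu 21:00 start O → 2
Thu 21:30 start P → 3
Thu 22:00 end O → 2
Thu 23:00 end N → 1
Fri 03:00 end P → 0
Fri 07:30 start Q → 1
Fri 09:00 end Q → 0
Fri 12:30 start R → 1
Fri 18:30 end R → 0
Sat 02:00 start T → 1
Sat 03:00 end T → 0
Sat 03:00 start S → 1
Sat 07:30 end S → 0
Sat 14:00 start U → 1
Sat 20:00 end U → 0
Peak is 3, at Thu 21:30 (N, O, P).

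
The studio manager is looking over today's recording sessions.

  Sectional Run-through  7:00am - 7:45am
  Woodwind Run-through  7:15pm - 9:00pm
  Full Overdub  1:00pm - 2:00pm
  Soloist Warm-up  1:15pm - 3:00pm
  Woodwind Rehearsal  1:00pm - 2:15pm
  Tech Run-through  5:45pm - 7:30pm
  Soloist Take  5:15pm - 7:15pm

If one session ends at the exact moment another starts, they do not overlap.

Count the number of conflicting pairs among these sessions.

5

Check each pair: they overlap iff neither finishes before the other starts.
Sorted by start: Sectional Run-through, Full Overdub, Woodwind Rehearsal, Soloist Warm-up, Soloist Take, Tech Run-through, Woodwind Run-through.
Full Overdub starts after Sectional Run-through ends — done with Sectional Run-through.
Woodwind Rehearsal starts before Full Overdub ends → Full Overdub and Woodwind Rehearsal overlap.
Soloist Warm-up starts before Full Overdub ends → Full Overdub and Soloist Warm-up overlap.
Soloist Take starts after Full Overdub ends — done with Full Overdub.
Soloist Warm-up starts before Woodwind Rehearsal ends → Woodwind Rehearsal and Soloist Warm-up overlap.
Soloist Take starts after Woodwind Rehearsal ends — done with Woodwind Rehearsal.
Soloist Take starts after Soloist Warm-up ends — done with Soloist Warm-up.
Tech Run-through starts before Soloist Take ends → Soloist Take and Tech Run-through overlap.
Woodwind Run-through starts exactly when Soloist Take ends (back-to-back, no overlap).
Woodwind Run-through starts before Tech Run-through ends → Tech Run-through and Woodwind Run-through overlap.
Overlapping pairs: Full Overdub & Soloist Warm-up, Full Overdub & Woodwind Rehearsal, Soloist Take & Tech Run-through, Soloist Warm-up & Woodwind Rehearsal, Tech Run-through & Woodwind Run-through — 5 in total.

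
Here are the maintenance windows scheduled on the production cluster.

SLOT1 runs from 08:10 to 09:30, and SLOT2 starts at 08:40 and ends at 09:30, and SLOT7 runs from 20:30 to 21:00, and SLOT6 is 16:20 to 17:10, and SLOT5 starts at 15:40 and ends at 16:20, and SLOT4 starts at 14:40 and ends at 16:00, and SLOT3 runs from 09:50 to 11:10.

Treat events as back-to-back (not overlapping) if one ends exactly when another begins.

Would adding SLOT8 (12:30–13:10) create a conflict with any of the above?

No — it doesn't clash with anything

SLOT1: ends 09:30 at or before SLOT8 starts 12:30 → clear.
SLOT2: ends 09:30 at or before SLOT8 starts 12:30 → clear.
SLOT3: ends 11:10 at or before SLOT8 starts 12:30 → clear.
SLOT4: starts 14:40 at or after SLOT8 ends 13:10 → clear.
SLOT5: starts 15:40 at or after SLOT8 ends 13:10 → clear.
SLOT6: starts 16:20 at or after SLOT8 ends 13:10 → clear.
SLOT7: starts 20:30 at or after SLOT8 ends 13:10 → clear.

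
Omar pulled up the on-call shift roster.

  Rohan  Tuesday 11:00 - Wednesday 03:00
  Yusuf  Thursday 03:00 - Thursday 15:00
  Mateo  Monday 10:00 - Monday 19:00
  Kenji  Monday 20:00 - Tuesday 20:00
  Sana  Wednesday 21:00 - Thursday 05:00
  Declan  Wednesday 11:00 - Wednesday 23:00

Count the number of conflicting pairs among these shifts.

3

Two intervals overlap when each starts before the other ends.
Sorted by start: Mateo, Kenji, Rohan, Declan, Sana, Yusuf.
Kenji starts after Mateo ends; Mateo is clear from here.
Rohan starts before Kenji ends → Kenji and Rohan overlap.
Declan starts after Kenji ends; Kenji is clear from here.
Declan starts after Rohan ends; Rohan is clear from here.
Sana starts before Declan ends → Declan and Sana overlap.
Yusuf starts after Declan ends.
Yusuf starts before Sana ends → Sana and Yusuf overlap.
Overlapping pairs: Declan & Sana, Kenji & Rohan, Sana & Yusuf — 3 in total.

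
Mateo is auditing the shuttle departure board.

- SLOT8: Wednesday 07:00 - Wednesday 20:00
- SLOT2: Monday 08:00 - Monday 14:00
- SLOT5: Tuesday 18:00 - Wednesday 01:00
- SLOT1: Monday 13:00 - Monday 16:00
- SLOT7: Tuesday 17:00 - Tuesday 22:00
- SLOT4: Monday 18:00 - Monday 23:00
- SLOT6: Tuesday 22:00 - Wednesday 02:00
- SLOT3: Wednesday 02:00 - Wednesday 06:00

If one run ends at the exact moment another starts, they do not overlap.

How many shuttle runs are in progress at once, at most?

Sweep the timeline, counting +1 at each start and −1 at each end (ends before starts at a tie):
Monday 08:00 start SLOT2 → 1
Monday 13:00 start SLOT1 → 2
Monday 14:00 end SLOT2 → 1
Monday 16:00 end SLOT1 → 0
Monday 18:00 start SLOT4 → 1
Monday 23:00 end SLOT4 → 0
Tuesday 17:00 start SLOT7 → 1
Tuesday 18:00 start SLOT5 → 2
Tuesday 22:00 end SLOT7 → 1
Tuesday 22:00 start SLOT6 → 2
Wednesday 01:00 end SLOT5 → 1
Wednesday 02:00 end SLOT6 → 0
Wednesday 02:00 start SLOT3 → 1
Wednesday 06:00 end SLOT3 → 0
Wednesday 07:00 start SLOT8 → 1
Wednesday 20:00 end SLOT8 → 0
Peak is 2, at Monday 13:00 (SLOT1, SLOT2).

2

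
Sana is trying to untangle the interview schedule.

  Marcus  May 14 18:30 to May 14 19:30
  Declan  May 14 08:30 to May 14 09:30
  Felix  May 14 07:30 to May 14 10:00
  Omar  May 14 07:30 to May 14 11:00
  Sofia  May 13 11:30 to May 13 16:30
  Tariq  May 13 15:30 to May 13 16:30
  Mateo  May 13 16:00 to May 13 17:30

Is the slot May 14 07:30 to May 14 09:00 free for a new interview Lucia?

No — it overlaps Declan, Felix, Omar

Sofia: ends May 13 16:30 at or before Lucia starts May 14 07:30 → clear.
Tariq: ends May 13 16:30 at or before Lucia starts May 14 07:30 → clear.
Mateo: ends May 13 17:30 at or before Lucia starts May 14 07:30 → clear.
Felix: starts May 14 07:30 before Lucia ends May 14 09:00, and ends May 14 10:00 after Lucia starts May 14 07:30 → overlap.
Omar: starts May 14 07:30 before Lucia ends May 14 09:00, and ends May 14 11:00 after Lucia starts May 14 07:30 → overlap.
Declan: starts May 14 08:30 before Lucia ends May 14 09:00, and ends May 14 09:30 after Lucia starts May 14 07:30 → overlap.
Marcus: starts May 14 18:30 at or after Lucia ends May 14 09:00 → clear.
Lucia overlaps Declan, Felix, Omar.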